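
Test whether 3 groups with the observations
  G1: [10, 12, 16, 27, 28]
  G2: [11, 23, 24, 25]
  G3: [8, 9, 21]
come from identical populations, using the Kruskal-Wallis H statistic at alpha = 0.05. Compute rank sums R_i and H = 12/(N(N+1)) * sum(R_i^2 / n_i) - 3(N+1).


Step 1: Combine all N = 12 observations and assign midranks.
sorted (value, group, rank): (8,G3,1), (9,G3,2), (10,G1,3), (11,G2,4), (12,G1,5), (16,G1,6), (21,G3,7), (23,G2,8), (24,G2,9), (25,G2,10), (27,G1,11), (28,G1,12)
Step 2: Sum ranks within each group.
R_1 = 37 (n_1 = 5)
R_2 = 31 (n_2 = 4)
R_3 = 10 (n_3 = 3)
Step 3: H = 12/(N(N+1)) * sum(R_i^2/n_i) - 3(N+1)
     = 12/(12*13) * (37^2/5 + 31^2/4 + 10^2/3) - 3*13
     = 0.076923 * 547.383 - 39
     = 3.106410.
Step 4: No ties, so H is used without correction.
Step 5: Under H0, H ~ chi^2(2); p-value = 0.211569.
Step 6: alpha = 0.05. fail to reject H0.

H = 3.1064, df = 2, p = 0.211569, fail to reject H0.


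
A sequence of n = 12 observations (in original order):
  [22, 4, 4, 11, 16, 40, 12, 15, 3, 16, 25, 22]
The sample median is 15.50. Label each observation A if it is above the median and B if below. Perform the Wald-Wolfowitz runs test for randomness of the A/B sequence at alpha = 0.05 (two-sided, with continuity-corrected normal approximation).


Step 1: Compute median = 15.50; label A = above, B = below.
Labels in order: ABBBAABBBAAA  (n_A = 6, n_B = 6)
Step 2: Count runs R = 5.
Step 3: Under H0 (random ordering), E[R] = 2*n_A*n_B/(n_A+n_B) + 1 = 2*6*6/12 + 1 = 7.0000.
        Var[R] = 2*n_A*n_B*(2*n_A*n_B - n_A - n_B) / ((n_A+n_B)^2 * (n_A+n_B-1)) = 4320/1584 = 2.7273.
        SD[R] = 1.6514.
Step 4: Continuity-corrected z = (R + 0.5 - E[R]) / SD[R] = (5 + 0.5 - 7.0000) / 1.6514 = -0.9083.
Step 5: Two-sided p-value via normal approximation = 2*(1 - Phi(|z|)) = 0.363722.
Step 6: alpha = 0.05. fail to reject H0.

R = 5, z = -0.9083, p = 0.363722, fail to reject H0.


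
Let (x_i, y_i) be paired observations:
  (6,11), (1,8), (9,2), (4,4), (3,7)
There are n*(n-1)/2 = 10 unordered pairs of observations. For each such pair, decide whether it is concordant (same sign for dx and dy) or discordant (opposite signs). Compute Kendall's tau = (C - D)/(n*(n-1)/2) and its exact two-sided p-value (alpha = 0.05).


Step 1: Enumerate the 10 unordered pairs (i,j) with i<j and classify each by sign(x_j-x_i) * sign(y_j-y_i).
  (1,2):dx=-5,dy=-3->C; (1,3):dx=+3,dy=-9->D; (1,4):dx=-2,dy=-7->C; (1,5):dx=-3,dy=-4->C
  (2,3):dx=+8,dy=-6->D; (2,4):dx=+3,dy=-4->D; (2,5):dx=+2,dy=-1->D; (3,4):dx=-5,dy=+2->D
  (3,5):dx=-6,dy=+5->D; (4,5):dx=-1,dy=+3->D
Step 2: C = 3, D = 7, total pairs = 10.
Step 3: tau = (C - D)/(n(n-1)/2) = (3 - 7)/10 = -0.400000.
Step 4: Exact two-sided p-value (enumerate n! = 120 permutations of y under H0): p = 0.483333.
Step 5: alpha = 0.05. fail to reject H0.

tau_b = -0.4000 (C=3, D=7), p = 0.483333, fail to reject H0.


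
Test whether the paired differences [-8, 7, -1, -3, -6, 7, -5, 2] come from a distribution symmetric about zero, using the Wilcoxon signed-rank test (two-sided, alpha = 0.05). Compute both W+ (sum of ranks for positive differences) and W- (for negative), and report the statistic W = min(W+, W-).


Step 1: Drop any zero differences (none here) and take |d_i|.
|d| = [8, 7, 1, 3, 6, 7, 5, 2]
Step 2: Midrank |d_i| (ties get averaged ranks).
ranks: |8|->8, |7|->6.5, |1|->1, |3|->3, |6|->5, |7|->6.5, |5|->4, |2|->2
Step 3: Attach original signs; sum ranks with positive sign and with negative sign.
W+ = 6.5 + 6.5 + 2 = 15
W- = 8 + 1 + 3 + 5 + 4 = 21
(Check: W+ + W- = 36 should equal n(n+1)/2 = 36.)
Step 4: Test statistic W = min(W+, W-) = 15.
Step 5: Ties in |d|, so use the tie-corrected normal approximation.
        E[W] = n(n+1)/4 = 8*9/4 = 18.
        Tie groups: |d|=7 (t=2); sum(t^3 - t) = 6.
        Var[W] = n(n+1)(2n+1)/24 - sum(t^3-t)/48 = 1224/24 - 6/48 = 50.875.
        z = (W - E[W]) / sqrt(Var[W]) = (15 - 18) / 7.1327 = -0.4206.
        Two-sided p = 2*Phi(z) = 0.674047.
Step 6: alpha = 0.05. fail to reject H0.

W+ = 15, W- = 21, W = min = 15, p = 0.674047, fail to reject H0.


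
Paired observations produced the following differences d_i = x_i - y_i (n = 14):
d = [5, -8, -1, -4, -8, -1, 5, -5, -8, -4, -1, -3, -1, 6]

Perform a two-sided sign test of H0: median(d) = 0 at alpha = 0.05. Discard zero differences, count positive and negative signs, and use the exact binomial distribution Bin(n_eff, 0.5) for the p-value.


Step 1: Discard zero differences. Original n = 14; n_eff = number of nonzero differences = 14.
Nonzero differences (with sign): +5, -8, -1, -4, -8, -1, +5, -5, -8, -4, -1, -3, -1, +6
Step 2: Count signs: positive = 3, negative = 11.
Step 3: Under H0: P(positive) = 0.5, so the number of positives S ~ Bin(14, 0.5).
Step 4: Two-sided exact p-value = sum of Bin(14,0.5) probabilities at or below the observed probability = 0.057373.
Step 5: alpha = 0.05. fail to reject H0.

n_eff = 14, pos = 3, neg = 11, p = 0.057373, fail to reject H0.


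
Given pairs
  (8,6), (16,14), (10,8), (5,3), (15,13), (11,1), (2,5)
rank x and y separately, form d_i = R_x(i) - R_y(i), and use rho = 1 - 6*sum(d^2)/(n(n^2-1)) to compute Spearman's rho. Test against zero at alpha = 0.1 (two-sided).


Step 1: Rank x and y separately (midranks; no ties here).
rank(x): 8->3, 16->7, 10->4, 5->2, 15->6, 11->5, 2->1
rank(y): 6->4, 14->7, 8->5, 3->2, 13->6, 1->1, 5->3
Step 2: d_i = R_x(i) - R_y(i); compute d_i^2.
  (3-4)^2=1, (7-7)^2=0, (4-5)^2=1, (2-2)^2=0, (6-6)^2=0, (5-1)^2=16, (1-3)^2=4
sum(d^2) = 22.
Step 3: rho = 1 - 6*22 / (7*(7^2 - 1)) = 1 - 132/336 = 0.607143.
Step 4: Under H0, t = rho * sqrt((n-2)/(1-rho^2)) = 1.7086 ~ t(5).
Step 5: Two-sided p-value from the t-distribution with 5 df = 0.148231.
Step 6: alpha = 0.1. fail to reject H0.

rho = 0.6071, p = 0.148231, fail to reject H0 at alpha = 0.1.


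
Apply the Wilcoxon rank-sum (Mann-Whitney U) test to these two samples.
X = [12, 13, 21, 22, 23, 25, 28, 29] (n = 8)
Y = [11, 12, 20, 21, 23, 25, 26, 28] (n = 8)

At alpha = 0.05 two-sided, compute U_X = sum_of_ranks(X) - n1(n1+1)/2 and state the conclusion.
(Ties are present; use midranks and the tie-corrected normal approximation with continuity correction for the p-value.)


Step 1: Combine and sort all 16 observations; assign midranks.
sorted (value, group): (11,Y), (12,X), (12,Y), (13,X), (20,Y), (21,X), (21,Y), (22,X), (23,X), (23,Y), (25,X), (25,Y), (26,Y), (28,X), (28,Y), (29,X)
ranks: 11->1, 12->2.5, 12->2.5, 13->4, 20->5, 21->6.5, 21->6.5, 22->8, 23->9.5, 23->9.5, 25->11.5, 25->11.5, 26->13, 28->14.5, 28->14.5, 29->16
Step 2: Rank sum for X: R1 = 2.5 + 4 + 6.5 + 8 + 9.5 + 11.5 + 14.5 + 16 = 72.5.
Step 3: U_X = R1 - n1(n1+1)/2 = 72.5 - 8*9/2 = 72.5 - 36 = 36.5.
       U_Y = n1*n2 - U_X = 64 - 36.5 = 27.5.
Step 4: Ties are present, so use the tie-corrected normal approximation (with continuity correction) for the p-value.
Step 5: p-value = 0.673290; compare to alpha = 0.05. fail to reject H0.

U_X = 36.5, p = 0.673290, fail to reject H0 at alpha = 0.05.


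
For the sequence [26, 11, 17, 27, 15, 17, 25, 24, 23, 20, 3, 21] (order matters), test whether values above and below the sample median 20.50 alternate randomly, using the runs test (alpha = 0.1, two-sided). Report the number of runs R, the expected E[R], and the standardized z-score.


Step 1: Compute median = 20.50; label A = above, B = below.
Labels in order: ABBABBAAABBA  (n_A = 6, n_B = 6)
Step 2: Count runs R = 7.
Step 3: Under H0 (random ordering), E[R] = 2*n_A*n_B/(n_A+n_B) + 1 = 2*6*6/12 + 1 = 7.0000.
        Var[R] = 2*n_A*n_B*(2*n_A*n_B - n_A - n_B) / ((n_A+n_B)^2 * (n_A+n_B-1)) = 4320/1584 = 2.7273.
        SD[R] = 1.6514.
Step 4: R = E[R], so z = 0 with no continuity correction.
Step 5: Two-sided p-value via normal approximation = 2*(1 - Phi(|z|)) = 1.000000.
Step 6: alpha = 0.1. fail to reject H0.

R = 7, z = 0.0000, p = 1.000000, fail to reject H0.


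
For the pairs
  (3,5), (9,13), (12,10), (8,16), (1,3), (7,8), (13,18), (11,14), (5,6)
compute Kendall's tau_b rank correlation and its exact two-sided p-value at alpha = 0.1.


Step 1: Enumerate the 36 unordered pairs (i,j) with i<j and classify each by sign(x_j-x_i) * sign(y_j-y_i).
  (1,2):dx=+6,dy=+8->C; (1,3):dx=+9,dy=+5->C; (1,4):dx=+5,dy=+11->C; (1,5):dx=-2,dy=-2->C
  (1,6):dx=+4,dy=+3->C; (1,7):dx=+10,dy=+13->C; (1,8):dx=+8,dy=+9->C; (1,9):dx=+2,dy=+1->C
  (2,3):dx=+3,dy=-3->D; (2,4):dx=-1,dy=+3->D; (2,5):dx=-8,dy=-10->C; (2,6):dx=-2,dy=-5->C
  (2,7):dx=+4,dy=+5->C; (2,8):dx=+2,dy=+1->C; (2,9):dx=-4,dy=-7->C; (3,4):dx=-4,dy=+6->D
  (3,5):dx=-11,dy=-7->C; (3,6):dx=-5,dy=-2->C; (3,7):dx=+1,dy=+8->C; (3,8):dx=-1,dy=+4->D
  (3,9):dx=-7,dy=-4->C; (4,5):dx=-7,dy=-13->C; (4,6):dx=-1,dy=-8->C; (4,7):dx=+5,dy=+2->C
  (4,8):dx=+3,dy=-2->D; (4,9):dx=-3,dy=-10->C; (5,6):dx=+6,dy=+5->C; (5,7):dx=+12,dy=+15->C
  (5,8):dx=+10,dy=+11->C; (5,9):dx=+4,dy=+3->C; (6,7):dx=+6,dy=+10->C; (6,8):dx=+4,dy=+6->C
  (6,9):dx=-2,dy=-2->C; (7,8):dx=-2,dy=-4->C; (7,9):dx=-8,dy=-12->C; (8,9):dx=-6,dy=-8->C
Step 2: C = 31, D = 5, total pairs = 36.
Step 3: tau = (C - D)/(n(n-1)/2) = (31 - 5)/36 = 0.722222.
Step 4: Exact two-sided p-value (enumerate n! = 362880 permutations of y under H0): p = 0.005886.
Step 5: alpha = 0.1. reject H0.

tau_b = 0.7222 (C=31, D=5), p = 0.005886, reject H0.


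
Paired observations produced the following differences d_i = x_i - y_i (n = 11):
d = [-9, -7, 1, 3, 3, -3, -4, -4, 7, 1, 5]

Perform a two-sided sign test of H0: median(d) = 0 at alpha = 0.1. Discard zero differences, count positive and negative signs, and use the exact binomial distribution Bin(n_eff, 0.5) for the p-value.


Step 1: Discard zero differences. Original n = 11; n_eff = number of nonzero differences = 11.
Nonzero differences (with sign): -9, -7, +1, +3, +3, -3, -4, -4, +7, +1, +5
Step 2: Count signs: positive = 6, negative = 5.
Step 3: Under H0: P(positive) = 0.5, so the number of positives S ~ Bin(11, 0.5).
Step 4: Two-sided exact p-value = sum of Bin(11,0.5) probabilities at or below the observed probability = 1.000000.
Step 5: alpha = 0.1. fail to reject H0.

n_eff = 11, pos = 6, neg = 5, p = 1.000000, fail to reject H0.


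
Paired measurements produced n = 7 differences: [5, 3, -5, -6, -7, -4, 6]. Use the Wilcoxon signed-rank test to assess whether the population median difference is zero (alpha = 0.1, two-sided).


Step 1: Drop any zero differences (none here) and take |d_i|.
|d| = [5, 3, 5, 6, 7, 4, 6]
Step 2: Midrank |d_i| (ties get averaged ranks).
ranks: |5|->3.5, |3|->1, |5|->3.5, |6|->5.5, |7|->7, |4|->2, |6|->5.5
Step 3: Attach original signs; sum ranks with positive sign and with negative sign.
W+ = 3.5 + 1 + 5.5 = 10
W- = 3.5 + 5.5 + 7 + 2 = 18
(Check: W+ + W- = 28 should equal n(n+1)/2 = 28.)
Step 4: Test statistic W = min(W+, W-) = 10.
Step 5: Ties in |d|, so use the tie-corrected normal approximation.
        E[W] = n(n+1)/4 = 7*8/4 = 14.
        Tie groups: |d|=5 (t=2), |d|=6 (t=2); sum(t^3 - t) = 12.
        Var[W] = n(n+1)(2n+1)/24 - sum(t^3-t)/48 = 840/24 - 12/48 = 34.75.
        z = (W - E[W]) / sqrt(Var[W]) = (10 - 14) / 5.8949 = -0.6786.
        Two-sided p = 2*Phi(z) = 0.497422.
Step 6: alpha = 0.1. fail to reject H0.

W+ = 10, W- = 18, W = min = 10, p = 0.497422, fail to reject H0.


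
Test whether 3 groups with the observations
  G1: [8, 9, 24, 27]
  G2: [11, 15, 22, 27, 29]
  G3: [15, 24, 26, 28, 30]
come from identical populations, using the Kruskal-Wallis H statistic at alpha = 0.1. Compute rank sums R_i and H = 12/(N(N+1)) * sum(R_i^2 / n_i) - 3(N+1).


Step 1: Combine all N = 14 observations and assign midranks.
sorted (value, group, rank): (8,G1,1), (9,G1,2), (11,G2,3), (15,G2,4.5), (15,G3,4.5), (22,G2,6), (24,G1,7.5), (24,G3,7.5), (26,G3,9), (27,G1,10.5), (27,G2,10.5), (28,G3,12), (29,G2,13), (30,G3,14)
Step 2: Sum ranks within each group.
R_1 = 21 (n_1 = 4)
R_2 = 37 (n_2 = 5)
R_3 = 47 (n_3 = 5)
Step 3: H = 12/(N(N+1)) * sum(R_i^2/n_i) - 3(N+1)
     = 12/(14*15) * (21^2/4 + 37^2/5 + 47^2/5) - 3*15
     = 0.057143 * 825.85 - 45
     = 2.191429.
Step 4: Ties present; correction factor C = 1 - 18/(14^3 - 14) = 0.993407. Corrected H = 2.191429 / 0.993407 = 2.205973.
Step 5: Under H0, H ~ chi^2(2); p-value = 0.331878.
Step 6: alpha = 0.1. fail to reject H0.

H = 2.2060, df = 2, p = 0.331878, fail to reject H0.


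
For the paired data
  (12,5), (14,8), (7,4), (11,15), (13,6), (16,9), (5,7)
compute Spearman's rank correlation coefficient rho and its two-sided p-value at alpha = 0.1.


Step 1: Rank x and y separately (midranks; no ties here).
rank(x): 12->4, 14->6, 7->2, 11->3, 13->5, 16->7, 5->1
rank(y): 5->2, 8->5, 4->1, 15->7, 6->3, 9->6, 7->4
Step 2: d_i = R_x(i) - R_y(i); compute d_i^2.
  (4-2)^2=4, (6-5)^2=1, (2-1)^2=1, (3-7)^2=16, (5-3)^2=4, (7-6)^2=1, (1-4)^2=9
sum(d^2) = 36.
Step 3: rho = 1 - 6*36 / (7*(7^2 - 1)) = 1 - 216/336 = 0.357143.
Step 4: Under H0, t = rho * sqrt((n-2)/(1-rho^2)) = 0.8550 ~ t(5).
Step 5: Two-sided p-value from the t-distribution with 5 df = 0.431611.
Step 6: alpha = 0.1. fail to reject H0.

rho = 0.3571, p = 0.431611, fail to reject H0 at alpha = 0.1.


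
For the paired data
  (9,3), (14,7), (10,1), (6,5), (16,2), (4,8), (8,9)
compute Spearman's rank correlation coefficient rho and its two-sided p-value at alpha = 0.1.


Step 1: Rank x and y separately (midranks; no ties here).
rank(x): 9->4, 14->6, 10->5, 6->2, 16->7, 4->1, 8->3
rank(y): 3->3, 7->5, 1->1, 5->4, 2->2, 8->6, 9->7
Step 2: d_i = R_x(i) - R_y(i); compute d_i^2.
  (4-3)^2=1, (6-5)^2=1, (5-1)^2=16, (2-4)^2=4, (7-2)^2=25, (1-6)^2=25, (3-7)^2=16
sum(d^2) = 88.
Step 3: rho = 1 - 6*88 / (7*(7^2 - 1)) = 1 - 528/336 = -0.571429.
Step 4: Under H0, t = rho * sqrt((n-2)/(1-rho^2)) = -1.5570 ~ t(5).
Step 5: Two-sided p-value from the t-distribution with 5 df = 0.180202.
Step 6: alpha = 0.1. fail to reject H0.

rho = -0.5714, p = 0.180202, fail to reject H0 at alpha = 0.1.


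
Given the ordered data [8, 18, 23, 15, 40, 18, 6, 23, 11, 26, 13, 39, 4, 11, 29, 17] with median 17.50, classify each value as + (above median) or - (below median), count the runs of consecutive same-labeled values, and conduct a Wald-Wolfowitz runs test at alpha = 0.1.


Step 1: Compute median = 17.50; label A = above, B = below.
Labels in order: BAABAABABABABBAB  (n_A = 8, n_B = 8)
Step 2: Count runs R = 13.
Step 3: Under H0 (random ordering), E[R] = 2*n_A*n_B/(n_A+n_B) + 1 = 2*8*8/16 + 1 = 9.0000.
        Var[R] = 2*n_A*n_B*(2*n_A*n_B - n_A - n_B) / ((n_A+n_B)^2 * (n_A+n_B-1)) = 14336/3840 = 3.7333.
        SD[R] = 1.9322.
Step 4: Continuity-corrected z = (R - 0.5 - E[R]) / SD[R] = (13 - 0.5 - 9.0000) / 1.9322 = 1.8114.
Step 5: Two-sided p-value via normal approximation = 2*(1 - Phi(|z|)) = 0.070076.
Step 6: alpha = 0.1. reject H0.

R = 13, z = 1.8114, p = 0.070076, reject H0.


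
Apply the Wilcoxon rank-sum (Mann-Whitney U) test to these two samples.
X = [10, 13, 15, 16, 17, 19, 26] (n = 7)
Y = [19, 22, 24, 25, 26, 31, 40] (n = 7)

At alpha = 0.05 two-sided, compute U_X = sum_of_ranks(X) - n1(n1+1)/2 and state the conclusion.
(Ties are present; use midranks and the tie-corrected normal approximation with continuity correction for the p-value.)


Step 1: Combine and sort all 14 observations; assign midranks.
sorted (value, group): (10,X), (13,X), (15,X), (16,X), (17,X), (19,X), (19,Y), (22,Y), (24,Y), (25,Y), (26,X), (26,Y), (31,Y), (40,Y)
ranks: 10->1, 13->2, 15->3, 16->4, 17->5, 19->6.5, 19->6.5, 22->8, 24->9, 25->10, 26->11.5, 26->11.5, 31->13, 40->14
Step 2: Rank sum for X: R1 = 1 + 2 + 3 + 4 + 5 + 6.5 + 11.5 = 33.
Step 3: U_X = R1 - n1(n1+1)/2 = 33 - 7*8/2 = 33 - 28 = 5.
       U_Y = n1*n2 - U_X = 49 - 5 = 44.
Step 4: Ties are present, so use the tie-corrected normal approximation (with continuity correction) for the p-value.
Step 5: p-value = 0.014971; compare to alpha = 0.05. reject H0.

U_X = 5, p = 0.014971, reject H0 at alpha = 0.05.


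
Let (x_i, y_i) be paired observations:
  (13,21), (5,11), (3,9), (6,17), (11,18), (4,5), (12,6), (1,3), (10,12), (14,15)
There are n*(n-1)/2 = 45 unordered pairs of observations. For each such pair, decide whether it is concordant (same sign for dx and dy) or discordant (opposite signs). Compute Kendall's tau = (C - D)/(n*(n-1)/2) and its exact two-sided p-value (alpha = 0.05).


Step 1: Enumerate the 45 unordered pairs (i,j) with i<j and classify each by sign(x_j-x_i) * sign(y_j-y_i).
  (1,2):dx=-8,dy=-10->C; (1,3):dx=-10,dy=-12->C; (1,4):dx=-7,dy=-4->C; (1,5):dx=-2,dy=-3->C
  (1,6):dx=-9,dy=-16->C; (1,7):dx=-1,dy=-15->C; (1,8):dx=-12,dy=-18->C; (1,9):dx=-3,dy=-9->C
  (1,10):dx=+1,dy=-6->D; (2,3):dx=-2,dy=-2->C; (2,4):dx=+1,dy=+6->C; (2,5):dx=+6,dy=+7->C
  (2,6):dx=-1,dy=-6->C; (2,7):dx=+7,dy=-5->D; (2,8):dx=-4,dy=-8->C; (2,9):dx=+5,dy=+1->C
  (2,10):dx=+9,dy=+4->C; (3,4):dx=+3,dy=+8->C; (3,5):dx=+8,dy=+9->C; (3,6):dx=+1,dy=-4->D
  (3,7):dx=+9,dy=-3->D; (3,8):dx=-2,dy=-6->C; (3,9):dx=+7,dy=+3->C; (3,10):dx=+11,dy=+6->C
  (4,5):dx=+5,dy=+1->C; (4,6):dx=-2,dy=-12->C; (4,7):dx=+6,dy=-11->D; (4,8):dx=-5,dy=-14->C
  (4,9):dx=+4,dy=-5->D; (4,10):dx=+8,dy=-2->D; (5,6):dx=-7,dy=-13->C; (5,7):dx=+1,dy=-12->D
  (5,8):dx=-10,dy=-15->C; (5,9):dx=-1,dy=-6->C; (5,10):dx=+3,dy=-3->D; (6,7):dx=+8,dy=+1->C
  (6,8):dx=-3,dy=-2->C; (6,9):dx=+6,dy=+7->C; (6,10):dx=+10,dy=+10->C; (7,8):dx=-11,dy=-3->C
  (7,9):dx=-2,dy=+6->D; (7,10):dx=+2,dy=+9->C; (8,9):dx=+9,dy=+9->C; (8,10):dx=+13,dy=+12->C
  (9,10):dx=+4,dy=+3->C
Step 2: C = 35, D = 10, total pairs = 45.
Step 3: tau = (C - D)/(n(n-1)/2) = (35 - 10)/45 = 0.555556.
Step 4: Exact two-sided p-value (enumerate n! = 3628800 permutations of y under H0): p = 0.028609.
Step 5: alpha = 0.05. reject H0.

tau_b = 0.5556 (C=35, D=10), p = 0.028609, reject H0.


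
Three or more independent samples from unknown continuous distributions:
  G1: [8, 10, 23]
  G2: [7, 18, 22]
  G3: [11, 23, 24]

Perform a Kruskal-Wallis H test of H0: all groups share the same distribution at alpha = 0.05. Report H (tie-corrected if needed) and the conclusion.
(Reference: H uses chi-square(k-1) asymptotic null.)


Step 1: Combine all N = 9 observations and assign midranks.
sorted (value, group, rank): (7,G2,1), (8,G1,2), (10,G1,3), (11,G3,4), (18,G2,5), (22,G2,6), (23,G1,7.5), (23,G3,7.5), (24,G3,9)
Step 2: Sum ranks within each group.
R_1 = 12.5 (n_1 = 3)
R_2 = 12 (n_2 = 3)
R_3 = 20.5 (n_3 = 3)
Step 3: H = 12/(N(N+1)) * sum(R_i^2/n_i) - 3(N+1)
     = 12/(9*10) * (12.5^2/3 + 12^2/3 + 20.5^2/3) - 3*10
     = 0.133333 * 240.167 - 30
     = 2.022222.
Step 4: Ties present; correction factor C = 1 - 6/(9^3 - 9) = 0.991667. Corrected H = 2.022222 / 0.991667 = 2.039216.
Step 5: Under H0, H ~ chi^2(2); p-value = 0.360736.
Step 6: alpha = 0.05. fail to reject H0.

H = 2.0392, df = 2, p = 0.360736, fail to reject H0.


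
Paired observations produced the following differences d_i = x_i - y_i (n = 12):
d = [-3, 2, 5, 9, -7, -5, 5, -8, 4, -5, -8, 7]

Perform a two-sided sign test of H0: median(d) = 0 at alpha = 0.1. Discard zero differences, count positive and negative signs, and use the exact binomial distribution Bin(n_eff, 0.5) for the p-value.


Step 1: Discard zero differences. Original n = 12; n_eff = number of nonzero differences = 12.
Nonzero differences (with sign): -3, +2, +5, +9, -7, -5, +5, -8, +4, -5, -8, +7
Step 2: Count signs: positive = 6, negative = 6.
Step 3: Under H0: P(positive) = 0.5, so the number of positives S ~ Bin(12, 0.5).
Step 4: Two-sided exact p-value = sum of Bin(12,0.5) probabilities at or below the observed probability = 1.000000.
Step 5: alpha = 0.1. fail to reject H0.

n_eff = 12, pos = 6, neg = 6, p = 1.000000, fail to reject H0.


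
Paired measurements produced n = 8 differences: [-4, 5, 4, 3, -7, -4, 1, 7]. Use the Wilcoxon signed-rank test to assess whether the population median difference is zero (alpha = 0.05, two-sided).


Step 1: Drop any zero differences (none here) and take |d_i|.
|d| = [4, 5, 4, 3, 7, 4, 1, 7]
Step 2: Midrank |d_i| (ties get averaged ranks).
ranks: |4|->4, |5|->6, |4|->4, |3|->2, |7|->7.5, |4|->4, |1|->1, |7|->7.5
Step 3: Attach original signs; sum ranks with positive sign and with negative sign.
W+ = 6 + 4 + 2 + 1 + 7.5 = 20.5
W- = 4 + 7.5 + 4 = 15.5
(Check: W+ + W- = 36 should equal n(n+1)/2 = 36.)
Step 4: Test statistic W = min(W+, W-) = 15.5.
Step 5: Ties in |d|, so use the tie-corrected normal approximation.
        E[W] = n(n+1)/4 = 8*9/4 = 18.
        Tie groups: |d|=4 (t=3), |d|=7 (t=2); sum(t^3 - t) = 30.
        Var[W] = n(n+1)(2n+1)/24 - sum(t^3-t)/48 = 1224/24 - 30/48 = 50.375.
        z = (W - E[W]) / sqrt(Var[W]) = (15.5 - 18) / 7.0975 = -0.3522.
        Two-sided p = 2*Phi(z) = 0.724662.
Step 6: alpha = 0.05. fail to reject H0.

W+ = 20.5, W- = 15.5, W = min = 15.5, p = 0.724662, fail to reject H0.


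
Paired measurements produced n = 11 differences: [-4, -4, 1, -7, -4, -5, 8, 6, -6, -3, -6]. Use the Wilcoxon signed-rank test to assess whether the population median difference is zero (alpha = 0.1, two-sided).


Step 1: Drop any zero differences (none here) and take |d_i|.
|d| = [4, 4, 1, 7, 4, 5, 8, 6, 6, 3, 6]
Step 2: Midrank |d_i| (ties get averaged ranks).
ranks: |4|->4, |4|->4, |1|->1, |7|->10, |4|->4, |5|->6, |8|->11, |6|->8, |6|->8, |3|->2, |6|->8
Step 3: Attach original signs; sum ranks with positive sign and with negative sign.
W+ = 1 + 11 + 8 = 20
W- = 4 + 4 + 10 + 4 + 6 + 8 + 2 + 8 = 46
(Check: W+ + W- = 66 should equal n(n+1)/2 = 66.)
Step 4: Test statistic W = min(W+, W-) = 20.
Step 5: Ties in |d|, so use the tie-corrected normal approximation.
        E[W] = n(n+1)/4 = 11*12/4 = 33.
        Tie groups: |d|=4 (t=3), |d|=6 (t=3); sum(t^3 - t) = 48.
        Var[W] = n(n+1)(2n+1)/24 - sum(t^3-t)/48 = 3036/24 - 48/48 = 125.5.
        z = (W - E[W]) / sqrt(Var[W]) = (20 - 33) / 11.2027 = -1.1604.
        Two-sided p = 2*Phi(z) = 0.245871.
Step 6: alpha = 0.1. fail to reject H0.

W+ = 20, W- = 46, W = min = 20, p = 0.245871, fail to reject H0.


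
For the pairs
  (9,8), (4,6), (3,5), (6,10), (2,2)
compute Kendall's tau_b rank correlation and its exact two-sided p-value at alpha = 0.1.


Step 1: Enumerate the 10 unordered pairs (i,j) with i<j and classify each by sign(x_j-x_i) * sign(y_j-y_i).
  (1,2):dx=-5,dy=-2->C; (1,3):dx=-6,dy=-3->C; (1,4):dx=-3,dy=+2->D; (1,5):dx=-7,dy=-6->C
  (2,3):dx=-1,dy=-1->C; (2,4):dx=+2,dy=+4->C; (2,5):dx=-2,dy=-4->C; (3,4):dx=+3,dy=+5->C
  (3,5):dx=-1,dy=-3->C; (4,5):dx=-4,dy=-8->C
Step 2: C = 9, D = 1, total pairs = 10.
Step 3: tau = (C - D)/(n(n-1)/2) = (9 - 1)/10 = 0.800000.
Step 4: Exact two-sided p-value (enumerate n! = 120 permutations of y under H0): p = 0.083333.
Step 5: alpha = 0.1. reject H0.

tau_b = 0.8000 (C=9, D=1), p = 0.083333, reject H0.


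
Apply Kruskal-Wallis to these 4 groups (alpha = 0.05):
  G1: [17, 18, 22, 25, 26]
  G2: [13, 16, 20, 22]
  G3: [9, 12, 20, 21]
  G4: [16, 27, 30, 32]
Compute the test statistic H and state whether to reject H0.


Step 1: Combine all N = 17 observations and assign midranks.
sorted (value, group, rank): (9,G3,1), (12,G3,2), (13,G2,3), (16,G2,4.5), (16,G4,4.5), (17,G1,6), (18,G1,7), (20,G2,8.5), (20,G3,8.5), (21,G3,10), (22,G1,11.5), (22,G2,11.5), (25,G1,13), (26,G1,14), (27,G4,15), (30,G4,16), (32,G4,17)
Step 2: Sum ranks within each group.
R_1 = 51.5 (n_1 = 5)
R_2 = 27.5 (n_2 = 4)
R_3 = 21.5 (n_3 = 4)
R_4 = 52.5 (n_4 = 4)
Step 3: H = 12/(N(N+1)) * sum(R_i^2/n_i) - 3(N+1)
     = 12/(17*18) * (51.5^2/5 + 27.5^2/4 + 21.5^2/4 + 52.5^2/4) - 3*18
     = 0.039216 * 1524.14 - 54
     = 5.770098.
Step 4: Ties present; correction factor C = 1 - 18/(17^3 - 17) = 0.996324. Corrected H = 5.770098 / 0.996324 = 5.791390.
Step 5: Under H0, H ~ chi^2(3); p-value = 0.122213.
Step 6: alpha = 0.05. fail to reject H0.

H = 5.7914, df = 3, p = 0.122213, fail to reject H0.


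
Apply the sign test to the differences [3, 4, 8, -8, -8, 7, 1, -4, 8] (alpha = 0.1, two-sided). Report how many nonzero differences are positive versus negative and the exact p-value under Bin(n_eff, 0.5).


Step 1: Discard zero differences. Original n = 9; n_eff = number of nonzero differences = 9.
Nonzero differences (with sign): +3, +4, +8, -8, -8, +7, +1, -4, +8
Step 2: Count signs: positive = 6, negative = 3.
Step 3: Under H0: P(positive) = 0.5, so the number of positives S ~ Bin(9, 0.5).
Step 4: Two-sided exact p-value = sum of Bin(9,0.5) probabilities at or below the observed probability = 0.507812.
Step 5: alpha = 0.1. fail to reject H0.

n_eff = 9, pos = 6, neg = 3, p = 0.507812, fail to reject H0.


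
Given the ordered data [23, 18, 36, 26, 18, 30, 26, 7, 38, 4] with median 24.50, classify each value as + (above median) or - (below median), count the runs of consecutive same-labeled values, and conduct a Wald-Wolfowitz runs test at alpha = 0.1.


Step 1: Compute median = 24.50; label A = above, B = below.
Labels in order: BBAABAABAB  (n_A = 5, n_B = 5)
Step 2: Count runs R = 7.
Step 3: Under H0 (random ordering), E[R] = 2*n_A*n_B/(n_A+n_B) + 1 = 2*5*5/10 + 1 = 6.0000.
        Var[R] = 2*n_A*n_B*(2*n_A*n_B - n_A - n_B) / ((n_A+n_B)^2 * (n_A+n_B-1)) = 2000/900 = 2.2222.
        SD[R] = 1.4907.
Step 4: Continuity-corrected z = (R - 0.5 - E[R]) / SD[R] = (7 - 0.5 - 6.0000) / 1.4907 = 0.3354.
Step 5: Two-sided p-value via normal approximation = 2*(1 - Phi(|z|)) = 0.737316.
Step 6: alpha = 0.1. fail to reject H0.

R = 7, z = 0.3354, p = 0.737316, fail to reject H0.


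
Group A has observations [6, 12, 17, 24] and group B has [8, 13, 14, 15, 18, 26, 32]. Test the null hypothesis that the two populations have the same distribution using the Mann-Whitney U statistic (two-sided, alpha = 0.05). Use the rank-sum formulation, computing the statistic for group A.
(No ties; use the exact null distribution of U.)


Step 1: Combine and sort all 11 observations; assign midranks.
sorted (value, group): (6,X), (8,Y), (12,X), (13,Y), (14,Y), (15,Y), (17,X), (18,Y), (24,X), (26,Y), (32,Y)
ranks: 6->1, 8->2, 12->3, 13->4, 14->5, 15->6, 17->7, 18->8, 24->9, 26->10, 32->11
Step 2: Rank sum for X: R1 = 1 + 3 + 7 + 9 = 20.
Step 3: U_X = R1 - n1(n1+1)/2 = 20 - 4*5/2 = 20 - 10 = 10.
       U_Y = n1*n2 - U_X = 28 - 10 = 18.
Step 4: No ties, so the exact null distribution of U (based on enumerating the C(11,4) = 330 equally likely rank assignments) gives the two-sided p-value.
Step 5: p-value = 0.527273; compare to alpha = 0.05. fail to reject H0.

U_X = 10, p = 0.527273, fail to reject H0 at alpha = 0.05.


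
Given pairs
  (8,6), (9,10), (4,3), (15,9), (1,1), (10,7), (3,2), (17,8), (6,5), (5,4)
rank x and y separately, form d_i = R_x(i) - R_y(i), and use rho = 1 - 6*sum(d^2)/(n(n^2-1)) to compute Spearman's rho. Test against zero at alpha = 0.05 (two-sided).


Step 1: Rank x and y separately (midranks; no ties here).
rank(x): 8->6, 9->7, 4->3, 15->9, 1->1, 10->8, 3->2, 17->10, 6->5, 5->4
rank(y): 6->6, 10->10, 3->3, 9->9, 1->1, 7->7, 2->2, 8->8, 5->5, 4->4
Step 2: d_i = R_x(i) - R_y(i); compute d_i^2.
  (6-6)^2=0, (7-10)^2=9, (3-3)^2=0, (9-9)^2=0, (1-1)^2=0, (8-7)^2=1, (2-2)^2=0, (10-8)^2=4, (5-5)^2=0, (4-4)^2=0
sum(d^2) = 14.
Step 3: rho = 1 - 6*14 / (10*(10^2 - 1)) = 1 - 84/990 = 0.915152.
Step 4: Under H0, t = rho * sqrt((n-2)/(1-rho^2)) = 6.4212 ~ t(8).
Step 5: Two-sided p-value from the t-distribution with 8 df = 0.000204.
Step 6: alpha = 0.05. reject H0.

rho = 0.9152, p = 0.000204, reject H0 at alpha = 0.05.


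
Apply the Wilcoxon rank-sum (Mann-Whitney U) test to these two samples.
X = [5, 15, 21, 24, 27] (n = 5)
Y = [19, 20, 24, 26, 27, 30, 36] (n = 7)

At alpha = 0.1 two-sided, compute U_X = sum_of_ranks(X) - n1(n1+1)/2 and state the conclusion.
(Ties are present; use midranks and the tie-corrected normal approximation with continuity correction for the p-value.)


Step 1: Combine and sort all 12 observations; assign midranks.
sorted (value, group): (5,X), (15,X), (19,Y), (20,Y), (21,X), (24,X), (24,Y), (26,Y), (27,X), (27,Y), (30,Y), (36,Y)
ranks: 5->1, 15->2, 19->3, 20->4, 21->5, 24->6.5, 24->6.5, 26->8, 27->9.5, 27->9.5, 30->11, 36->12
Step 2: Rank sum for X: R1 = 1 + 2 + 5 + 6.5 + 9.5 = 24.
Step 3: U_X = R1 - n1(n1+1)/2 = 24 - 5*6/2 = 24 - 15 = 9.
       U_Y = n1*n2 - U_X = 35 - 9 = 26.
Step 4: Ties are present, so use the tie-corrected normal approximation (with continuity correction) for the p-value.
Step 5: p-value = 0.192314; compare to alpha = 0.1. fail to reject H0.

U_X = 9, p = 0.192314, fail to reject H0 at alpha = 0.1.


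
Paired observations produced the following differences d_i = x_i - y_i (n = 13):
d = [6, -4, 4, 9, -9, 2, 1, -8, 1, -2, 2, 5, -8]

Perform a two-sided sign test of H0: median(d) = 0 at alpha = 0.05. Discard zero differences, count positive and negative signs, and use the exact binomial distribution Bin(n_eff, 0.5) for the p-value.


Step 1: Discard zero differences. Original n = 13; n_eff = number of nonzero differences = 13.
Nonzero differences (with sign): +6, -4, +4, +9, -9, +2, +1, -8, +1, -2, +2, +5, -8
Step 2: Count signs: positive = 8, negative = 5.
Step 3: Under H0: P(positive) = 0.5, so the number of positives S ~ Bin(13, 0.5).
Step 4: Two-sided exact p-value = sum of Bin(13,0.5) probabilities at or below the observed probability = 0.581055.
Step 5: alpha = 0.05. fail to reject H0.

n_eff = 13, pos = 8, neg = 5, p = 0.581055, fail to reject H0.


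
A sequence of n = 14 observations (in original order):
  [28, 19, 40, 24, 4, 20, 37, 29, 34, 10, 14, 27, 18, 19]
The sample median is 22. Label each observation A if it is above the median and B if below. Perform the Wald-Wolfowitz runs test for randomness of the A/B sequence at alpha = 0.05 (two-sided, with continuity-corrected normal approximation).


Step 1: Compute median = 22; label A = above, B = below.
Labels in order: ABAABBAAABBABB  (n_A = 7, n_B = 7)
Step 2: Count runs R = 8.
Step 3: Under H0 (random ordering), E[R] = 2*n_A*n_B/(n_A+n_B) + 1 = 2*7*7/14 + 1 = 8.0000.
        Var[R] = 2*n_A*n_B*(2*n_A*n_B - n_A - n_B) / ((n_A+n_B)^2 * (n_A+n_B-1)) = 8232/2548 = 3.2308.
        SD[R] = 1.7974.
Step 4: R = E[R], so z = 0 with no continuity correction.
Step 5: Two-sided p-value via normal approximation = 2*(1 - Phi(|z|)) = 1.000000.
Step 6: alpha = 0.05. fail to reject H0.

R = 8, z = 0.0000, p = 1.000000, fail to reject H0.


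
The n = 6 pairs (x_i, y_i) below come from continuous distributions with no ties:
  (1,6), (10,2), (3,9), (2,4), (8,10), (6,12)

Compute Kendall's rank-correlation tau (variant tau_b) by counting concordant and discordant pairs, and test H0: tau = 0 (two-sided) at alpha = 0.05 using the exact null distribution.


Step 1: Enumerate the 15 unordered pairs (i,j) with i<j and classify each by sign(x_j-x_i) * sign(y_j-y_i).
  (1,2):dx=+9,dy=-4->D; (1,3):dx=+2,dy=+3->C; (1,4):dx=+1,dy=-2->D; (1,5):dx=+7,dy=+4->C
  (1,6):dx=+5,dy=+6->C; (2,3):dx=-7,dy=+7->D; (2,4):dx=-8,dy=+2->D; (2,5):dx=-2,dy=+8->D
  (2,6):dx=-4,dy=+10->D; (3,4):dx=-1,dy=-5->C; (3,5):dx=+5,dy=+1->C; (3,6):dx=+3,dy=+3->C
  (4,5):dx=+6,dy=+6->C; (4,6):dx=+4,dy=+8->C; (5,6):dx=-2,dy=+2->D
Step 2: C = 8, D = 7, total pairs = 15.
Step 3: tau = (C - D)/(n(n-1)/2) = (8 - 7)/15 = 0.066667.
Step 4: Exact two-sided p-value (enumerate n! = 720 permutations of y under H0): p = 1.000000.
Step 5: alpha = 0.05. fail to reject H0.

tau_b = 0.0667 (C=8, D=7), p = 1.000000, fail to reject H0.


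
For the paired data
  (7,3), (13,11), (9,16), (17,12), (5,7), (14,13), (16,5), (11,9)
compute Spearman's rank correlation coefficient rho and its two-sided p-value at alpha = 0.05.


Step 1: Rank x and y separately (midranks; no ties here).
rank(x): 7->2, 13->5, 9->3, 17->8, 5->1, 14->6, 16->7, 11->4
rank(y): 3->1, 11->5, 16->8, 12->6, 7->3, 13->7, 5->2, 9->4
Step 2: d_i = R_x(i) - R_y(i); compute d_i^2.
  (2-1)^2=1, (5-5)^2=0, (3-8)^2=25, (8-6)^2=4, (1-3)^2=4, (6-7)^2=1, (7-2)^2=25, (4-4)^2=0
sum(d^2) = 60.
Step 3: rho = 1 - 6*60 / (8*(8^2 - 1)) = 1 - 360/504 = 0.285714.
Step 4: Under H0, t = rho * sqrt((n-2)/(1-rho^2)) = 0.7303 ~ t(6).
Step 5: Two-sided p-value from the t-distribution with 6 df = 0.492726.
Step 6: alpha = 0.05. fail to reject H0.

rho = 0.2857, p = 0.492726, fail to reject H0 at alpha = 0.05.


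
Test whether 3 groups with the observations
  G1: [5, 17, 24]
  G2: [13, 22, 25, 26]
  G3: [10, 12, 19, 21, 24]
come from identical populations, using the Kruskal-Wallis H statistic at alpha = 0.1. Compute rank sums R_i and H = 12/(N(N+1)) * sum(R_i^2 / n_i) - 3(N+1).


Step 1: Combine all N = 12 observations and assign midranks.
sorted (value, group, rank): (5,G1,1), (10,G3,2), (12,G3,3), (13,G2,4), (17,G1,5), (19,G3,6), (21,G3,7), (22,G2,8), (24,G1,9.5), (24,G3,9.5), (25,G2,11), (26,G2,12)
Step 2: Sum ranks within each group.
R_1 = 15.5 (n_1 = 3)
R_2 = 35 (n_2 = 4)
R_3 = 27.5 (n_3 = 5)
Step 3: H = 12/(N(N+1)) * sum(R_i^2/n_i) - 3(N+1)
     = 12/(12*13) * (15.5^2/3 + 35^2/4 + 27.5^2/5) - 3*13
     = 0.076923 * 537.583 - 39
     = 2.352564.
Step 4: Ties present; correction factor C = 1 - 6/(12^3 - 12) = 0.996503. Corrected H = 2.352564 / 0.996503 = 2.360819.
Step 5: Under H0, H ~ chi^2(2); p-value = 0.307153.
Step 6: alpha = 0.1. fail to reject H0.

H = 2.3608, df = 2, p = 0.307153, fail to reject H0.


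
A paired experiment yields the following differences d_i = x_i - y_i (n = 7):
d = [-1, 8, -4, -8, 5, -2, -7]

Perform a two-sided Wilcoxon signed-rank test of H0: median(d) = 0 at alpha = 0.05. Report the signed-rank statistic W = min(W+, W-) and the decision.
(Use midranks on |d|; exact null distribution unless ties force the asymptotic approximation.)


Step 1: Drop any zero differences (none here) and take |d_i|.
|d| = [1, 8, 4, 8, 5, 2, 7]
Step 2: Midrank |d_i| (ties get averaged ranks).
ranks: |1|->1, |8|->6.5, |4|->3, |8|->6.5, |5|->4, |2|->2, |7|->5
Step 3: Attach original signs; sum ranks with positive sign and with negative sign.
W+ = 6.5 + 4 = 10.5
W- = 1 + 3 + 6.5 + 2 + 5 = 17.5
(Check: W+ + W- = 28 should equal n(n+1)/2 = 28.)
Step 4: Test statistic W = min(W+, W-) = 10.5.
Step 5: Ties in |d|, so use the tie-corrected normal approximation.
        E[W] = n(n+1)/4 = 7*8/4 = 14.
        Tie groups: |d|=8 (t=2); sum(t^3 - t) = 6.
        Var[W] = n(n+1)(2n+1)/24 - sum(t^3-t)/48 = 840/24 - 6/48 = 34.875.
        z = (W - E[W]) / sqrt(Var[W]) = (10.5 - 14) / 5.9055 = -0.5927.
        Two-sided p = 2*Phi(z) = 0.553404.
Step 6: alpha = 0.05. fail to reject H0.

W+ = 10.5, W- = 17.5, W = min = 10.5, p = 0.553404, fail to reject H0.


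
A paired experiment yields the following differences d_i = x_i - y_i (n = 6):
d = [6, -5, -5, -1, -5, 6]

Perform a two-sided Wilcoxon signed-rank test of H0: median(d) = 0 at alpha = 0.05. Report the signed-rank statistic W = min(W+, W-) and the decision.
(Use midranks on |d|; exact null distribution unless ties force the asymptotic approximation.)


Step 1: Drop any zero differences (none here) and take |d_i|.
|d| = [6, 5, 5, 1, 5, 6]
Step 2: Midrank |d_i| (ties get averaged ranks).
ranks: |6|->5.5, |5|->3, |5|->3, |1|->1, |5|->3, |6|->5.5
Step 3: Attach original signs; sum ranks with positive sign and with negative sign.
W+ = 5.5 + 5.5 = 11
W- = 3 + 3 + 1 + 3 = 10
(Check: W+ + W- = 21 should equal n(n+1)/2 = 21.)
Step 4: Test statistic W = min(W+, W-) = 10.
Step 5: Ties in |d|, so use the tie-corrected normal approximation.
        E[W] = n(n+1)/4 = 6*7/4 = 10.5.
        Tie groups: |d|=5 (t=3), |d|=6 (t=2); sum(t^3 - t) = 30.
        Var[W] = n(n+1)(2n+1)/24 - sum(t^3-t)/48 = 546/24 - 30/48 = 22.125.
        z = (W - E[W]) / sqrt(Var[W]) = (10 - 10.5) / 4.7037 = -0.1063.
        Two-sided p = 2*Phi(z) = 0.915345.
Step 6: alpha = 0.05. fail to reject H0.

W+ = 11, W- = 10, W = min = 10, p = 0.915345, fail to reject H0.


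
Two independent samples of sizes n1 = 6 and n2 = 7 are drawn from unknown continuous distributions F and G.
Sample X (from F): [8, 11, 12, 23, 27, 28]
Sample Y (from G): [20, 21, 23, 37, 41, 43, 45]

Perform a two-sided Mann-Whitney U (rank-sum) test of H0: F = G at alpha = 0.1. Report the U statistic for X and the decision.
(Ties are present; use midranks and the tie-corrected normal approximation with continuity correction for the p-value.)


Step 1: Combine and sort all 13 observations; assign midranks.
sorted (value, group): (8,X), (11,X), (12,X), (20,Y), (21,Y), (23,X), (23,Y), (27,X), (28,X), (37,Y), (41,Y), (43,Y), (45,Y)
ranks: 8->1, 11->2, 12->3, 20->4, 21->5, 23->6.5, 23->6.5, 27->8, 28->9, 37->10, 41->11, 43->12, 45->13
Step 2: Rank sum for X: R1 = 1 + 2 + 3 + 6.5 + 8 + 9 = 29.5.
Step 3: U_X = R1 - n1(n1+1)/2 = 29.5 - 6*7/2 = 29.5 - 21 = 8.5.
       U_Y = n1*n2 - U_X = 42 - 8.5 = 33.5.
Step 4: Ties are present, so use the tie-corrected normal approximation (with continuity correction) for the p-value.
Step 5: p-value = 0.086044; compare to alpha = 0.1. reject H0.

U_X = 8.5, p = 0.086044, reject H0 at alpha = 0.1.


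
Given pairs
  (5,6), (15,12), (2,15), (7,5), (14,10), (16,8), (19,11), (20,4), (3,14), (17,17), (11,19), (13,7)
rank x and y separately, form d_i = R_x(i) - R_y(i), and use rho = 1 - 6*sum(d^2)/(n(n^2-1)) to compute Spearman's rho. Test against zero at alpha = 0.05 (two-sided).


Step 1: Rank x and y separately (midranks; no ties here).
rank(x): 5->3, 15->8, 2->1, 7->4, 14->7, 16->9, 19->11, 20->12, 3->2, 17->10, 11->5, 13->6
rank(y): 6->3, 12->8, 15->10, 5->2, 10->6, 8->5, 11->7, 4->1, 14->9, 17->11, 19->12, 7->4
Step 2: d_i = R_x(i) - R_y(i); compute d_i^2.
  (3-3)^2=0, (8-8)^2=0, (1-10)^2=81, (4-2)^2=4, (7-6)^2=1, (9-5)^2=16, (11-7)^2=16, (12-1)^2=121, (2-9)^2=49, (10-11)^2=1, (5-12)^2=49, (6-4)^2=4
sum(d^2) = 342.
Step 3: rho = 1 - 6*342 / (12*(12^2 - 1)) = 1 - 2052/1716 = -0.195804.
Step 4: Under H0, t = rho * sqrt((n-2)/(1-rho^2)) = -0.6314 ~ t(10).
Step 5: Two-sided p-value from the t-distribution with 10 df = 0.541936.
Step 6: alpha = 0.05. fail to reject H0.

rho = -0.1958, p = 0.541936, fail to reject H0 at alpha = 0.05.


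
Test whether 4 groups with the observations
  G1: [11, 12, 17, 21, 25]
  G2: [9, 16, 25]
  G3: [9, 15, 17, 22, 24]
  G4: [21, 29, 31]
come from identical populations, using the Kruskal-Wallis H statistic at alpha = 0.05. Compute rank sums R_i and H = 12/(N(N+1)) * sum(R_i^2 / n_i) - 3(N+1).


Step 1: Combine all N = 16 observations and assign midranks.
sorted (value, group, rank): (9,G2,1.5), (9,G3,1.5), (11,G1,3), (12,G1,4), (15,G3,5), (16,G2,6), (17,G1,7.5), (17,G3,7.5), (21,G1,9.5), (21,G4,9.5), (22,G3,11), (24,G3,12), (25,G1,13.5), (25,G2,13.5), (29,G4,15), (31,G4,16)
Step 2: Sum ranks within each group.
R_1 = 37.5 (n_1 = 5)
R_2 = 21 (n_2 = 3)
R_3 = 37 (n_3 = 5)
R_4 = 40.5 (n_4 = 3)
Step 3: H = 12/(N(N+1)) * sum(R_i^2/n_i) - 3(N+1)
     = 12/(16*17) * (37.5^2/5 + 21^2/3 + 37^2/5 + 40.5^2/3) - 3*17
     = 0.044118 * 1248.8 - 51
     = 4.094118.
Step 4: Ties present; correction factor C = 1 - 24/(16^3 - 16) = 0.994118. Corrected H = 4.094118 / 0.994118 = 4.118343.
Step 5: Under H0, H ~ chi^2(3); p-value = 0.248965.
Step 6: alpha = 0.05. fail to reject H0.

H = 4.1183, df = 3, p = 0.248965, fail to reject H0.


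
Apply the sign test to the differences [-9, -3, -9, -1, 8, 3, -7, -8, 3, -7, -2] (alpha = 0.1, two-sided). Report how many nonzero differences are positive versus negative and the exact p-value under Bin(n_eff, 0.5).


Step 1: Discard zero differences. Original n = 11; n_eff = number of nonzero differences = 11.
Nonzero differences (with sign): -9, -3, -9, -1, +8, +3, -7, -8, +3, -7, -2
Step 2: Count signs: positive = 3, negative = 8.
Step 3: Under H0: P(positive) = 0.5, so the number of positives S ~ Bin(11, 0.5).
Step 4: Two-sided exact p-value = sum of Bin(11,0.5) probabilities at or below the observed probability = 0.226562.
Step 5: alpha = 0.1. fail to reject H0.

n_eff = 11, pos = 3, neg = 8, p = 0.226562, fail to reject H0.


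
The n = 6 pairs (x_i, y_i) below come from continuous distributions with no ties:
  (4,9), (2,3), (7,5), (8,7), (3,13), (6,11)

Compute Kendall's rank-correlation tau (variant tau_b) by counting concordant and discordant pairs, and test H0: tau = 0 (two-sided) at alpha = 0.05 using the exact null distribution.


Step 1: Enumerate the 15 unordered pairs (i,j) with i<j and classify each by sign(x_j-x_i) * sign(y_j-y_i).
  (1,2):dx=-2,dy=-6->C; (1,3):dx=+3,dy=-4->D; (1,4):dx=+4,dy=-2->D; (1,5):dx=-1,dy=+4->D
  (1,6):dx=+2,dy=+2->C; (2,3):dx=+5,dy=+2->C; (2,4):dx=+6,dy=+4->C; (2,5):dx=+1,dy=+10->C
  (2,6):dx=+4,dy=+8->C; (3,4):dx=+1,dy=+2->C; (3,5):dx=-4,dy=+8->D; (3,6):dx=-1,dy=+6->D
  (4,5):dx=-5,dy=+6->D; (4,6):dx=-2,dy=+4->D; (5,6):dx=+3,dy=-2->D
Step 2: C = 7, D = 8, total pairs = 15.
Step 3: tau = (C - D)/(n(n-1)/2) = (7 - 8)/15 = -0.066667.
Step 4: Exact two-sided p-value (enumerate n! = 720 permutations of y under H0): p = 1.000000.
Step 5: alpha = 0.05. fail to reject H0.

tau_b = -0.0667 (C=7, D=8), p = 1.000000, fail to reject H0.
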